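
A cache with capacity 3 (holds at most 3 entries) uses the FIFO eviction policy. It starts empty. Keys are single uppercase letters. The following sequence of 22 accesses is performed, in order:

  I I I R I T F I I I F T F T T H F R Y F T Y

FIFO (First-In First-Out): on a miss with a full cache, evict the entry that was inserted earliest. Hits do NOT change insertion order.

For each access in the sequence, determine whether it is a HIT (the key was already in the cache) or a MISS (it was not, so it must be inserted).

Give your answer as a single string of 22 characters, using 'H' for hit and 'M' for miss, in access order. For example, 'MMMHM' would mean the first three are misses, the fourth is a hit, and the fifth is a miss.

FIFO simulation (capacity=3):
  1. access I: MISS. Cache (old->new): [I]
  2. access I: HIT. Cache (old->new): [I]
  3. access I: HIT. Cache (old->new): [I]
  4. access R: MISS. Cache (old->new): [I R]
  5. access I: HIT. Cache (old->new): [I R]
  6. access T: MISS. Cache (old->new): [I R T]
  7. access F: MISS, evict I. Cache (old->new): [R T F]
  8. access I: MISS, evict R. Cache (old->new): [T F I]
  9. access I: HIT. Cache (old->new): [T F I]
  10. access I: HIT. Cache (old->new): [T F I]
  11. access F: HIT. Cache (old->new): [T F I]
  12. access T: HIT. Cache (old->new): [T F I]
  13. access F: HIT. Cache (old->new): [T F I]
  14. access T: HIT. Cache (old->new): [T F I]
  15. access T: HIT. Cache (old->new): [T F I]
  16. access H: MISS, evict T. Cache (old->new): [F I H]
  17. access F: HIT. Cache (old->new): [F I H]
  18. access R: MISS, evict F. Cache (old->new): [I H R]
  19. access Y: MISS, evict I. Cache (old->new): [H R Y]
  20. access F: MISS, evict H. Cache (old->new): [R Y F]
  21. access T: MISS, evict R. Cache (old->new): [Y F T]
  22. access Y: HIT. Cache (old->new): [Y F T]
Total: 12 hits, 10 misses, 7 evictions

Answer: MHHMHMMMHHHHHHHMHMMMMH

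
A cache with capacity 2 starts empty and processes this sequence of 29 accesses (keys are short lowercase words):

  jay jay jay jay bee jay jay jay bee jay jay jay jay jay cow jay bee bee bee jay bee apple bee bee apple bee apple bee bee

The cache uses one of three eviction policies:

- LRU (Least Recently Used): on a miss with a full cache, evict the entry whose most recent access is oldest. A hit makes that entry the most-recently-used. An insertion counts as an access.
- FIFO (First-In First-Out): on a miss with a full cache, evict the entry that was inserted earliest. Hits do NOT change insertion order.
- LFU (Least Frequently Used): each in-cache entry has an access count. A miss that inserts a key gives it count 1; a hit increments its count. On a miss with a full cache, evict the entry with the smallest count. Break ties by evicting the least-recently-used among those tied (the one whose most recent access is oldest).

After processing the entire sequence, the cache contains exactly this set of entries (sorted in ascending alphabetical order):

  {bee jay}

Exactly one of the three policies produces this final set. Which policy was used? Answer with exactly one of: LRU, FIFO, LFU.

Simulating under each policy and comparing final sets:
  LRU: final set = {apple bee} -> differs
  FIFO: final set = {apple bee} -> differs
  LFU: final set = {bee jay} -> MATCHES target
Only LFU produces the target set.

Answer: LFU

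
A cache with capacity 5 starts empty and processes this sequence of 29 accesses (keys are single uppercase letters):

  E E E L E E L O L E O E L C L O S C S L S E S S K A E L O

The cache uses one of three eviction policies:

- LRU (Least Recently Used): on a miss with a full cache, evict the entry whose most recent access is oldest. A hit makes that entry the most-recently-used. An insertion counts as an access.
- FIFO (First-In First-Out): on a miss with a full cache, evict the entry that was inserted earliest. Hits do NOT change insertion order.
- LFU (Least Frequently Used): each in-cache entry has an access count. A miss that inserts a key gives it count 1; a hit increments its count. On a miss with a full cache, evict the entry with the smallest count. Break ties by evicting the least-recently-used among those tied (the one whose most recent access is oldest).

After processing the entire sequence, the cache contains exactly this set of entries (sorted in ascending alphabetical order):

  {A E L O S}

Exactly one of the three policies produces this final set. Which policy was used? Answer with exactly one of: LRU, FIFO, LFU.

Simulating under each policy and comparing final sets:
  LRU: final set = {A E K L O} -> differs
  FIFO: final set = {A E K L O} -> differs
  LFU: final set = {A E L O S} -> MATCHES target
Only LFU produces the target set.

Answer: LFU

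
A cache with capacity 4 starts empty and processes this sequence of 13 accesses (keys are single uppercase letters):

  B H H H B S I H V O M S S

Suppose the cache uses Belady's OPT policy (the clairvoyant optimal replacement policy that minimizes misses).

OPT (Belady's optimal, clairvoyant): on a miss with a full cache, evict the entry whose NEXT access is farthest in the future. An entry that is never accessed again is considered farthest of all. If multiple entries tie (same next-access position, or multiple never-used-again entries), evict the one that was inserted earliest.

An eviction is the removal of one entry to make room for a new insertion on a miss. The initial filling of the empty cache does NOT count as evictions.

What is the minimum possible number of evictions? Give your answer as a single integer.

OPT (Belady) simulation (capacity=4):
  1. access B: MISS. Cache: [B]
  2. access H: MISS. Cache: [B H]
  3. access H: HIT. Next use of H: step 4. Cache: [B H]
  4. access H: HIT. Next use of H: step 8. Cache: [B H]
  5. access B: HIT. Next use of B: never. Cache: [B H]
  6. access S: MISS. Cache: [B H S]
  7. access I: MISS. Cache: [B H S I]
  8. access H: HIT. Next use of H: never. Cache: [B H S I]
  9. access V: MISS, evict B (next use: never). Cache: [H S I V]
  10. access O: MISS, evict H (next use: never). Cache: [S I V O]
  11. access M: MISS, evict I (next use: never). Cache: [S V O M]
  12. access S: HIT. Next use of S: step 13. Cache: [S V O M]
  13. access S: HIT. Next use of S: never. Cache: [S V O M]
Total: 6 hits, 7 misses, 3 evictions

Answer: 3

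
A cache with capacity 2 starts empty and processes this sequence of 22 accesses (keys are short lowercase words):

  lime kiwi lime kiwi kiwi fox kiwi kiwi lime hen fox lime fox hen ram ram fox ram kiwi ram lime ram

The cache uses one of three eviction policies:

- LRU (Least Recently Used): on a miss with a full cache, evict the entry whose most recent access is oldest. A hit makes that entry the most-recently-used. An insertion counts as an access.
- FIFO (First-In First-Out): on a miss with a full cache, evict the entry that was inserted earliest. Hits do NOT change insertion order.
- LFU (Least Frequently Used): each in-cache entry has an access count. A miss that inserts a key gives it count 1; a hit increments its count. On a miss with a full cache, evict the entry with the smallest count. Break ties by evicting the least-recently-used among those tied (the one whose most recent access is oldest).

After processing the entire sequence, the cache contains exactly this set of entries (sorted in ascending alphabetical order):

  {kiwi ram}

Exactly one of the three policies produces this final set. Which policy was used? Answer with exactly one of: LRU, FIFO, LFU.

Simulating under each policy and comparing final sets:
  LRU: final set = {lime ram} -> differs
  FIFO: final set = {lime ram} -> differs
  LFU: final set = {kiwi ram} -> MATCHES target
Only LFU produces the target set.

Answer: LFU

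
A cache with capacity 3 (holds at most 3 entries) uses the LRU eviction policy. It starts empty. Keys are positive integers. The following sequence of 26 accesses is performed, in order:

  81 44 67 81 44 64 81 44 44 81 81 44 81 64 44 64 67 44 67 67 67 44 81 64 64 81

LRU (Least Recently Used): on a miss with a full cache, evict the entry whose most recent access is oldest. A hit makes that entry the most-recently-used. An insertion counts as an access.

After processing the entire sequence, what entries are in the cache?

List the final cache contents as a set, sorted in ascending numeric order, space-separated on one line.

Answer: 44 64 81

Derivation:
LRU simulation (capacity=3):
  1. access 81: MISS. Cache (LRU->MRU): [81]
  2. access 44: MISS. Cache (LRU->MRU): [81 44]
  3. access 67: MISS. Cache (LRU->MRU): [81 44 67]
  4. access 81: HIT. Cache (LRU->MRU): [44 67 81]
  5. access 44: HIT. Cache (LRU->MRU): [67 81 44]
  6. access 64: MISS, evict 67. Cache (LRU->MRU): [81 44 64]
  7. access 81: HIT. Cache (LRU->MRU): [44 64 81]
  8. access 44: HIT. Cache (LRU->MRU): [64 81 44]
  9. access 44: HIT. Cache (LRU->MRU): [64 81 44]
  10. access 81: HIT. Cache (LRU->MRU): [64 44 81]
  11. access 81: HIT. Cache (LRU->MRU): [64 44 81]
  12. access 44: HIT. Cache (LRU->MRU): [64 81 44]
  13. access 81: HIT. Cache (LRU->MRU): [64 44 81]
  14. access 64: HIT. Cache (LRU->MRU): [44 81 64]
  15. access 44: HIT. Cache (LRU->MRU): [81 64 44]
  16. access 64: HIT. Cache (LRU->MRU): [81 44 64]
  17. access 67: MISS, evict 81. Cache (LRU->MRU): [44 64 67]
  18. access 44: HIT. Cache (LRU->MRU): [64 67 44]
  19. access 67: HIT. Cache (LRU->MRU): [64 44 67]
  20. access 67: HIT. Cache (LRU->MRU): [64 44 67]
  21. access 67: HIT. Cache (LRU->MRU): [64 44 67]
  22. access 44: HIT. Cache (LRU->MRU): [64 67 44]
  23. access 81: MISS, evict 64. Cache (LRU->MRU): [67 44 81]
  24. access 64: MISS, evict 67. Cache (LRU->MRU): [44 81 64]
  25. access 64: HIT. Cache (LRU->MRU): [44 81 64]
  26. access 81: HIT. Cache (LRU->MRU): [44 64 81]
Total: 19 hits, 7 misses, 4 evictions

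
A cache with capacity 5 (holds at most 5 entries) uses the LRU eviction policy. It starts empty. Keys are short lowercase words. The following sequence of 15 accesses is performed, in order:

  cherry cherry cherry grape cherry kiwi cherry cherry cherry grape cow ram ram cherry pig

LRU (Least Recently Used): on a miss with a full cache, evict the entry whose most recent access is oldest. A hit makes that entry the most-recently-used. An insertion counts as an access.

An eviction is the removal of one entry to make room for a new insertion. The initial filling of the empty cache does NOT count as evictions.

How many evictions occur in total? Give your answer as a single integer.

Answer: 1

Derivation:
LRU simulation (capacity=5):
  1. access cherry: MISS. Cache (LRU->MRU): [cherry]
  2. access cherry: HIT. Cache (LRU->MRU): [cherry]
  3. access cherry: HIT. Cache (LRU->MRU): [cherry]
  4. access grape: MISS. Cache (LRU->MRU): [cherry grape]
  5. access cherry: HIT. Cache (LRU->MRU): [grape cherry]
  6. access kiwi: MISS. Cache (LRU->MRU): [grape cherry kiwi]
  7. access cherry: HIT. Cache (LRU->MRU): [grape kiwi cherry]
  8. access cherry: HIT. Cache (LRU->MRU): [grape kiwi cherry]
  9. access cherry: HIT. Cache (LRU->MRU): [grape kiwi cherry]
  10. access grape: HIT. Cache (LRU->MRU): [kiwi cherry grape]
  11. access cow: MISS. Cache (LRU->MRU): [kiwi cherry grape cow]
  12. access ram: MISS. Cache (LRU->MRU): [kiwi cherry grape cow ram]
  13. access ram: HIT. Cache (LRU->MRU): [kiwi cherry grape cow ram]
  14. access cherry: HIT. Cache (LRU->MRU): [kiwi grape cow ram cherry]
  15. access pig: MISS, evict kiwi. Cache (LRU->MRU): [grape cow ram cherry pig]
Total: 9 hits, 6 misses, 1 evictions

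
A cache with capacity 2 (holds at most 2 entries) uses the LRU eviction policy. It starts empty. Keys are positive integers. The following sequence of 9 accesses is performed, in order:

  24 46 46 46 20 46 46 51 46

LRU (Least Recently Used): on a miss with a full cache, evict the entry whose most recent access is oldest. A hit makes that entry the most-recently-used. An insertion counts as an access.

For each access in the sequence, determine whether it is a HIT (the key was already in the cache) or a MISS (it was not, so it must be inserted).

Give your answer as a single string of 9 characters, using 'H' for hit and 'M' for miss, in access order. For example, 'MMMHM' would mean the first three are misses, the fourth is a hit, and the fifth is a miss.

Answer: MMHHMHHMH

Derivation:
LRU simulation (capacity=2):
  1. access 24: MISS. Cache (LRU->MRU): [24]
  2. access 46: MISS. Cache (LRU->MRU): [24 46]
  3. access 46: HIT. Cache (LRU->MRU): [24 46]
  4. access 46: HIT. Cache (LRU->MRU): [24 46]
  5. access 20: MISS, evict 24. Cache (LRU->MRU): [46 20]
  6. access 46: HIT. Cache (LRU->MRU): [20 46]
  7. access 46: HIT. Cache (LRU->MRU): [20 46]
  8. access 51: MISS, evict 20. Cache (LRU->MRU): [46 51]
  9. access 46: HIT. Cache (LRU->MRU): [51 46]
Total: 5 hits, 4 misses, 2 evictions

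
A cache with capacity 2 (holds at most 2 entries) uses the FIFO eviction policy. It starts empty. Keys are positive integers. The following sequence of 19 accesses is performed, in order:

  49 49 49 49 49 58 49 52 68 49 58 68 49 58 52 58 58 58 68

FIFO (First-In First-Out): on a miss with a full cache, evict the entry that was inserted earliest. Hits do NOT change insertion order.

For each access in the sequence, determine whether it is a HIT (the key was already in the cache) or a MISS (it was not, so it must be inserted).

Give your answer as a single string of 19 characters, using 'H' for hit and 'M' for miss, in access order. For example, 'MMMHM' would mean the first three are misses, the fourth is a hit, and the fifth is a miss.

Answer: MHHHHMHMMMMMMMMHHHM

Derivation:
FIFO simulation (capacity=2):
  1. access 49: MISS. Cache (old->new): [49]
  2. access 49: HIT. Cache (old->new): [49]
  3. access 49: HIT. Cache (old->new): [49]
  4. access 49: HIT. Cache (old->new): [49]
  5. access 49: HIT. Cache (old->new): [49]
  6. access 58: MISS. Cache (old->new): [49 58]
  7. access 49: HIT. Cache (old->new): [49 58]
  8. access 52: MISS, evict 49. Cache (old->new): [58 52]
  9. access 68: MISS, evict 58. Cache (old->new): [52 68]
  10. access 49: MISS, evict 52. Cache (old->new): [68 49]
  11. access 58: MISS, evict 68. Cache (old->new): [49 58]
  12. access 68: MISS, evict 49. Cache (old->new): [58 68]
  13. access 49: MISS, evict 58. Cache (old->new): [68 49]
  14. access 58: MISS, evict 68. Cache (old->new): [49 58]
  15. access 52: MISS, evict 49. Cache (old->new): [58 52]
  16. access 58: HIT. Cache (old->new): [58 52]
  17. access 58: HIT. Cache (old->new): [58 52]
  18. access 58: HIT. Cache (old->new): [58 52]
  19. access 68: MISS, evict 58. Cache (old->new): [52 68]
Total: 8 hits, 11 misses, 9 evictions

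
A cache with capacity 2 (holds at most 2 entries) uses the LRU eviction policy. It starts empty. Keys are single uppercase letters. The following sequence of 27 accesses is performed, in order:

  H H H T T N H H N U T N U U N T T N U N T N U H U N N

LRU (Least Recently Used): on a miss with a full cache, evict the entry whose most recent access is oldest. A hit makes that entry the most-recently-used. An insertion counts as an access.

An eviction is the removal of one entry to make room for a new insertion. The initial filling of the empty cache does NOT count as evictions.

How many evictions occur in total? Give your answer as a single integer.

LRU simulation (capacity=2):
  1. access H: MISS. Cache (LRU->MRU): [H]
  2. access H: HIT. Cache (LRU->MRU): [H]
  3. access H: HIT. Cache (LRU->MRU): [H]
  4. access T: MISS. Cache (LRU->MRU): [H T]
  5. access T: HIT. Cache (LRU->MRU): [H T]
  6. access N: MISS, evict H. Cache (LRU->MRU): [T N]
  7. access H: MISS, evict T. Cache (LRU->MRU): [N H]
  8. access H: HIT. Cache (LRU->MRU): [N H]
  9. access N: HIT. Cache (LRU->MRU): [H N]
  10. access U: MISS, evict H. Cache (LRU->MRU): [N U]
  11. access T: MISS, evict N. Cache (LRU->MRU): [U T]
  12. access N: MISS, evict U. Cache (LRU->MRU): [T N]
  13. access U: MISS, evict T. Cache (LRU->MRU): [N U]
  14. access U: HIT. Cache (LRU->MRU): [N U]
  15. access N: HIT. Cache (LRU->MRU): [U N]
  16. access T: MISS, evict U. Cache (LRU->MRU): [N T]
  17. access T: HIT. Cache (LRU->MRU): [N T]
  18. access N: HIT. Cache (LRU->MRU): [T N]
  19. access U: MISS, evict T. Cache (LRU->MRU): [N U]
  20. access N: HIT. Cache (LRU->MRU): [U N]
  21. access T: MISS, evict U. Cache (LRU->MRU): [N T]
  22. access N: HIT. Cache (LRU->MRU): [T N]
  23. access U: MISS, evict T. Cache (LRU->MRU): [N U]
  24. access H: MISS, evict N. Cache (LRU->MRU): [U H]
  25. access U: HIT. Cache (LRU->MRU): [H U]
  26. access N: MISS, evict H. Cache (LRU->MRU): [U N]
  27. access N: HIT. Cache (LRU->MRU): [U N]
Total: 13 hits, 14 misses, 12 evictions

Answer: 12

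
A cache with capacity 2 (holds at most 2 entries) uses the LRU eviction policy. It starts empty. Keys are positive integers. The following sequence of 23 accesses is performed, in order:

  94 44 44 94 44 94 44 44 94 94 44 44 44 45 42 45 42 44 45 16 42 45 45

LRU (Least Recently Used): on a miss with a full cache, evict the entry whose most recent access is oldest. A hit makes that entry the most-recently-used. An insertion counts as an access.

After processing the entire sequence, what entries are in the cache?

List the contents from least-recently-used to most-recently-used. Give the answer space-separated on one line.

Answer: 42 45

Derivation:
LRU simulation (capacity=2):
  1. access 94: MISS. Cache (LRU->MRU): [94]
  2. access 44: MISS. Cache (LRU->MRU): [94 44]
  3. access 44: HIT. Cache (LRU->MRU): [94 44]
  4. access 94: HIT. Cache (LRU->MRU): [44 94]
  5. access 44: HIT. Cache (LRU->MRU): [94 44]
  6. access 94: HIT. Cache (LRU->MRU): [44 94]
  7. access 44: HIT. Cache (LRU->MRU): [94 44]
  8. access 44: HIT. Cache (LRU->MRU): [94 44]
  9. access 94: HIT. Cache (LRU->MRU): [44 94]
  10. access 94: HIT. Cache (LRU->MRU): [44 94]
  11. access 44: HIT. Cache (LRU->MRU): [94 44]
  12. access 44: HIT. Cache (LRU->MRU): [94 44]
  13. access 44: HIT. Cache (LRU->MRU): [94 44]
  14. access 45: MISS, evict 94. Cache (LRU->MRU): [44 45]
  15. access 42: MISS, evict 44. Cache (LRU->MRU): [45 42]
  16. access 45: HIT. Cache (LRU->MRU): [42 45]
  17. access 42: HIT. Cache (LRU->MRU): [45 42]
  18. access 44: MISS, evict 45. Cache (LRU->MRU): [42 44]
  19. access 45: MISS, evict 42. Cache (LRU->MRU): [44 45]
  20. access 16: MISS, evict 44. Cache (LRU->MRU): [45 16]
  21. access 42: MISS, evict 45. Cache (LRU->MRU): [16 42]
  22. access 45: MISS, evict 16. Cache (LRU->MRU): [42 45]
  23. access 45: HIT. Cache (LRU->MRU): [42 45]
Total: 14 hits, 9 misses, 7 evictions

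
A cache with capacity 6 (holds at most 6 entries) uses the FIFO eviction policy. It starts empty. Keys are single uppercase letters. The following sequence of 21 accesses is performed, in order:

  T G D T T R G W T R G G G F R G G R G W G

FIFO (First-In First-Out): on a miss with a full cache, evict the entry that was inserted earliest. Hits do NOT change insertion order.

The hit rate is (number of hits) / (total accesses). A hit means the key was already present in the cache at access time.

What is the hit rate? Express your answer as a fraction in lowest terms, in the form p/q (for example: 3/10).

Answer: 5/7

Derivation:
FIFO simulation (capacity=6):
  1. access T: MISS. Cache (old->new): [T]
  2. access G: MISS. Cache (old->new): [T G]
  3. access D: MISS. Cache (old->new): [T G D]
  4. access T: HIT. Cache (old->new): [T G D]
  5. access T: HIT. Cache (old->new): [T G D]
  6. access R: MISS. Cache (old->new): [T G D R]
  7. access G: HIT. Cache (old->new): [T G D R]
  8. access W: MISS. Cache (old->new): [T G D R W]
  9. access T: HIT. Cache (old->new): [T G D R W]
  10. access R: HIT. Cache (old->new): [T G D R W]
  11. access G: HIT. Cache (old->new): [T G D R W]
  12. access G: HIT. Cache (old->new): [T G D R W]
  13. access G: HIT. Cache (old->new): [T G D R W]
  14. access F: MISS. Cache (old->new): [T G D R W F]
  15. access R: HIT. Cache (old->new): [T G D R W F]
  16. access G: HIT. Cache (old->new): [T G D R W F]
  17. access G: HIT. Cache (old->new): [T G D R W F]
  18. access R: HIT. Cache (old->new): [T G D R W F]
  19. access G: HIT. Cache (old->new): [T G D R W F]
  20. access W: HIT. Cache (old->new): [T G D R W F]
  21. access G: HIT. Cache (old->new): [T G D R W F]
Total: 15 hits, 6 misses, 0 evictions

Hit rate = 15/21 = 5/7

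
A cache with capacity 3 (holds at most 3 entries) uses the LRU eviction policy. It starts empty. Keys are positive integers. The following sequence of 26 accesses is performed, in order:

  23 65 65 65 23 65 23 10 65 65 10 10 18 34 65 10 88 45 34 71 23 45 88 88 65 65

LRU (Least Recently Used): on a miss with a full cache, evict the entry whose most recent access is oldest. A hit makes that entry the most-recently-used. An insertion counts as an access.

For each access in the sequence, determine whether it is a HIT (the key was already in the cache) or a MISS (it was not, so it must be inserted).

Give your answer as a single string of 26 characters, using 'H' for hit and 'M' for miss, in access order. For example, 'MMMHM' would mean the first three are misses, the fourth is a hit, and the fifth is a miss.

Answer: MMHHHHHMHHHHMMMMMMMMMMMHMH

Derivation:
LRU simulation (capacity=3):
  1. access 23: MISS. Cache (LRU->MRU): [23]
  2. access 65: MISS. Cache (LRU->MRU): [23 65]
  3. access 65: HIT. Cache (LRU->MRU): [23 65]
  4. access 65: HIT. Cache (LRU->MRU): [23 65]
  5. access 23: HIT. Cache (LRU->MRU): [65 23]
  6. access 65: HIT. Cache (LRU->MRU): [23 65]
  7. access 23: HIT. Cache (LRU->MRU): [65 23]
  8. access 10: MISS. Cache (LRU->MRU): [65 23 10]
  9. access 65: HIT. Cache (LRU->MRU): [23 10 65]
  10. access 65: HIT. Cache (LRU->MRU): [23 10 65]
  11. access 10: HIT. Cache (LRU->MRU): [23 65 10]
  12. access 10: HIT. Cache (LRU->MRU): [23 65 10]
  13. access 18: MISS, evict 23. Cache (LRU->MRU): [65 10 18]
  14. access 34: MISS, evict 65. Cache (LRU->MRU): [10 18 34]
  15. access 65: MISS, evict 10. Cache (LRU->MRU): [18 34 65]
  16. access 10: MISS, evict 18. Cache (LRU->MRU): [34 65 10]
  17. access 88: MISS, evict 34. Cache (LRU->MRU): [65 10 88]
  18. access 45: MISS, evict 65. Cache (LRU->MRU): [10 88 45]
  19. access 34: MISS, evict 10. Cache (LRU->MRU): [88 45 34]
  20. access 71: MISS, evict 88. Cache (LRU->MRU): [45 34 71]
  21. access 23: MISS, evict 45. Cache (LRU->MRU): [34 71 23]
  22. access 45: MISS, evict 34. Cache (LRU->MRU): [71 23 45]
  23. access 88: MISS, evict 71. Cache (LRU->MRU): [23 45 88]
  24. access 88: HIT. Cache (LRU->MRU): [23 45 88]
  25. access 65: MISS, evict 23. Cache (LRU->MRU): [45 88 65]
  26. access 65: HIT. Cache (LRU->MRU): [45 88 65]
Total: 11 hits, 15 misses, 12 evictions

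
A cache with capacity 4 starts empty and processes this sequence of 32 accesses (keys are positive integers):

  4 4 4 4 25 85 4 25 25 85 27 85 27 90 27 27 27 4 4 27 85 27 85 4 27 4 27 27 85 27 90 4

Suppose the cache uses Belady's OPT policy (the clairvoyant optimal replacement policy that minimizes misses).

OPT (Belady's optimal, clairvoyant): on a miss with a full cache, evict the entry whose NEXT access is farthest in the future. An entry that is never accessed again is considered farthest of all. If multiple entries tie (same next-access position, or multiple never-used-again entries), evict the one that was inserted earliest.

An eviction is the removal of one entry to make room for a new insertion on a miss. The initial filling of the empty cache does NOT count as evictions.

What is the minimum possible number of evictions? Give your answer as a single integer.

OPT (Belady) simulation (capacity=4):
  1. access 4: MISS. Cache: [4]
  2. access 4: HIT. Next use of 4: step 3. Cache: [4]
  3. access 4: HIT. Next use of 4: step 4. Cache: [4]
  4. access 4: HIT. Next use of 4: step 7. Cache: [4]
  5. access 25: MISS. Cache: [4 25]
  6. access 85: MISS. Cache: [4 25 85]
  7. access 4: HIT. Next use of 4: step 18. Cache: [4 25 85]
  8. access 25: HIT. Next use of 25: step 9. Cache: [4 25 85]
  9. access 25: HIT. Next use of 25: never. Cache: [4 25 85]
  10. access 85: HIT. Next use of 85: step 12. Cache: [4 25 85]
  11. access 27: MISS. Cache: [4 25 85 27]
  12. access 85: HIT. Next use of 85: step 21. Cache: [4 25 85 27]
  13. access 27: HIT. Next use of 27: step 15. Cache: [4 25 85 27]
  14. access 90: MISS, evict 25 (next use: never). Cache: [4 85 27 90]
  15. access 27: HIT. Next use of 27: step 16. Cache: [4 85 27 90]
  16. access 27: HIT. Next use of 27: step 17. Cache: [4 85 27 90]
  17. access 27: HIT. Next use of 27: step 20. Cache: [4 85 27 90]
  18. access 4: HIT. Next use of 4: step 19. Cache: [4 85 27 90]
  19. access 4: HIT. Next use of 4: step 24. Cache: [4 85 27 90]
  20. access 27: HIT. Next use of 27: step 22. Cache: [4 85 27 90]
  21. access 85: HIT. Next use of 85: step 23. Cache: [4 85 27 90]
  22. access 27: HIT. Next use of 27: step 25. Cache: [4 85 27 90]
  23. access 85: HIT. Next use of 85: step 29. Cache: [4 85 27 90]
  24. access 4: HIT. Next use of 4: step 26. Cache: [4 85 27 90]
  25. access 27: HIT. Next use of 27: step 27. Cache: [4 85 27 90]
  26. access 4: HIT. Next use of 4: step 32. Cache: [4 85 27 90]
  27. access 27: HIT. Next use of 27: step 28. Cache: [4 85 27 90]
  28. access 27: HIT. Next use of 27: step 30. Cache: [4 85 27 90]
  29. access 85: HIT. Next use of 85: never. Cache: [4 85 27 90]
  30. access 27: HIT. Next use of 27: never. Cache: [4 85 27 90]
  31. access 90: HIT. Next use of 90: never. Cache: [4 85 27 90]
  32. access 4: HIT. Next use of 4: never. Cache: [4 85 27 90]
Total: 27 hits, 5 misses, 1 evictions

Answer: 1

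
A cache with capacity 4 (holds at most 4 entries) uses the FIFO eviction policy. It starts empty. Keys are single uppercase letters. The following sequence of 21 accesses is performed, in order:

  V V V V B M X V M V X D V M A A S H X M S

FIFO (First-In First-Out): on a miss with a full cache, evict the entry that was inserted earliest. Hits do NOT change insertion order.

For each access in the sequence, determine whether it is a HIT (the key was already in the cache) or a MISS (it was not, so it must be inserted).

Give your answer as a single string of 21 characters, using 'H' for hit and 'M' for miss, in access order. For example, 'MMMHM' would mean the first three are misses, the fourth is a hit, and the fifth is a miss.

Answer: MHHHMMMHHHHMMHMHMMMMH

Derivation:
FIFO simulation (capacity=4):
  1. access V: MISS. Cache (old->new): [V]
  2. access V: HIT. Cache (old->new): [V]
  3. access V: HIT. Cache (old->new): [V]
  4. access V: HIT. Cache (old->new): [V]
  5. access B: MISS. Cache (old->new): [V B]
  6. access M: MISS. Cache (old->new): [V B M]
  7. access X: MISS. Cache (old->new): [V B M X]
  8. access V: HIT. Cache (old->new): [V B M X]
  9. access M: HIT. Cache (old->new): [V B M X]
  10. access V: HIT. Cache (old->new): [V B M X]
  11. access X: HIT. Cache (old->new): [V B M X]
  12. access D: MISS, evict V. Cache (old->new): [B M X D]
  13. access V: MISS, evict B. Cache (old->new): [M X D V]
  14. access M: HIT. Cache (old->new): [M X D V]
  15. access A: MISS, evict M. Cache (old->new): [X D V A]
  16. access A: HIT. Cache (old->new): [X D V A]
  17. access S: MISS, evict X. Cache (old->new): [D V A S]
  18. access H: MISS, evict D. Cache (old->new): [V A S H]
  19. access X: MISS, evict V. Cache (old->new): [A S H X]
  20. access M: MISS, evict A. Cache (old->new): [S H X M]
  21. access S: HIT. Cache (old->new): [S H X M]
Total: 10 hits, 11 misses, 7 evictions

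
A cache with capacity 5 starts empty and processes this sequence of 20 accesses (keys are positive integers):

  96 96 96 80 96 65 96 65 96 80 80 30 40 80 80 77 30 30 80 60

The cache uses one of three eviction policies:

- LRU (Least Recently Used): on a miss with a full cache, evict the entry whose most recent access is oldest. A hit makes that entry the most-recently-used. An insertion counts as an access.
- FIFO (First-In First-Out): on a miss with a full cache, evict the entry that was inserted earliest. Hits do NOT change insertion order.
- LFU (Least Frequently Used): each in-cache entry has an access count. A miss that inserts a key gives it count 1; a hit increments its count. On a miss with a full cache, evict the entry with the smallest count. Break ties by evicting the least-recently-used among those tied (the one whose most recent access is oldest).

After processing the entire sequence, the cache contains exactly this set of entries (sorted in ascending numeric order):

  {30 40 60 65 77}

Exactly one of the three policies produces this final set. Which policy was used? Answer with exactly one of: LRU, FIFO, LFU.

Answer: FIFO

Derivation:
Simulating under each policy and comparing final sets:
  LRU: final set = {30 40 60 77 80} -> differs
  FIFO: final set = {30 40 60 65 77} -> MATCHES target
  LFU: final set = {30 60 65 80 96} -> differs
Only FIFO produces the target set.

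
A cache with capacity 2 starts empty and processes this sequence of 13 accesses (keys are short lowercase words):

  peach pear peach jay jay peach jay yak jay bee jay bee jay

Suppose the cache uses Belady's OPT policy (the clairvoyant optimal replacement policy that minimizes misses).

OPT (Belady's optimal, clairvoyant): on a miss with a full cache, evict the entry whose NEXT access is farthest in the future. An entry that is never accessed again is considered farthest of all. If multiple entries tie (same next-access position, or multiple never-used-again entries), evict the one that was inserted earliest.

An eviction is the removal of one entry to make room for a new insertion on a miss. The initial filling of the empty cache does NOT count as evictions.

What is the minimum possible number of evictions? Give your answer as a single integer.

Answer: 3

Derivation:
OPT (Belady) simulation (capacity=2):
  1. access peach: MISS. Cache: [peach]
  2. access pear: MISS. Cache: [peach pear]
  3. access peach: HIT. Next use of peach: step 6. Cache: [peach pear]
  4. access jay: MISS, evict pear (next use: never). Cache: [peach jay]
  5. access jay: HIT. Next use of jay: step 7. Cache: [peach jay]
  6. access peach: HIT. Next use of peach: never. Cache: [peach jay]
  7. access jay: HIT. Next use of jay: step 9. Cache: [peach jay]
  8. access yak: MISS, evict peach (next use: never). Cache: [jay yak]
  9. access jay: HIT. Next use of jay: step 11. Cache: [jay yak]
  10. access bee: MISS, evict yak (next use: never). Cache: [jay bee]
  11. access jay: HIT. Next use of jay: step 13. Cache: [jay bee]
  12. access bee: HIT. Next use of bee: never. Cache: [jay bee]
  13. access jay: HIT. Next use of jay: never. Cache: [jay bee]
Total: 8 hits, 5 misses, 3 evictions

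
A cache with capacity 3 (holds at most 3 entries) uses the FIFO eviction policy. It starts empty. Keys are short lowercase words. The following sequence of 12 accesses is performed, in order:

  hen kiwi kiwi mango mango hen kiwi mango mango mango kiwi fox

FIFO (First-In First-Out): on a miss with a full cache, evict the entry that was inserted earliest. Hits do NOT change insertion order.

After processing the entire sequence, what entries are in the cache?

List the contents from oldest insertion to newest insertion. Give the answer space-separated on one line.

Answer: kiwi mango fox

Derivation:
FIFO simulation (capacity=3):
  1. access hen: MISS. Cache (old->new): [hen]
  2. access kiwi: MISS. Cache (old->new): [hen kiwi]
  3. access kiwi: HIT. Cache (old->new): [hen kiwi]
  4. access mango: MISS. Cache (old->new): [hen kiwi mango]
  5. access mango: HIT. Cache (old->new): [hen kiwi mango]
  6. access hen: HIT. Cache (old->new): [hen kiwi mango]
  7. access kiwi: HIT. Cache (old->new): [hen kiwi mango]
  8. access mango: HIT. Cache (old->new): [hen kiwi mango]
  9. access mango: HIT. Cache (old->new): [hen kiwi mango]
  10. access mango: HIT. Cache (old->new): [hen kiwi mango]
  11. access kiwi: HIT. Cache (old->new): [hen kiwi mango]
  12. access fox: MISS, evict hen. Cache (old->new): [kiwi mango fox]
Total: 8 hits, 4 misses, 1 evictions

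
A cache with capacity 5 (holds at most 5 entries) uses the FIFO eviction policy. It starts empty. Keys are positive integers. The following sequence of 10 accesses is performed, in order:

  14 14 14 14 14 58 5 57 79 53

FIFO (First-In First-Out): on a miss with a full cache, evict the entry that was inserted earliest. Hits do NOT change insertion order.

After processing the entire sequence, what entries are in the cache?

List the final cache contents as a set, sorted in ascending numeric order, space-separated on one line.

FIFO simulation (capacity=5):
  1. access 14: MISS. Cache (old->new): [14]
  2. access 14: HIT. Cache (old->new): [14]
  3. access 14: HIT. Cache (old->new): [14]
  4. access 14: HIT. Cache (old->new): [14]
  5. access 14: HIT. Cache (old->new): [14]
  6. access 58: MISS. Cache (old->new): [14 58]
  7. access 5: MISS. Cache (old->new): [14 58 5]
  8. access 57: MISS. Cache (old->new): [14 58 5 57]
  9. access 79: MISS. Cache (old->new): [14 58 5 57 79]
  10. access 53: MISS, evict 14. Cache (old->new): [58 5 57 79 53]
Total: 4 hits, 6 misses, 1 evictions

Answer: 5 53 57 58 79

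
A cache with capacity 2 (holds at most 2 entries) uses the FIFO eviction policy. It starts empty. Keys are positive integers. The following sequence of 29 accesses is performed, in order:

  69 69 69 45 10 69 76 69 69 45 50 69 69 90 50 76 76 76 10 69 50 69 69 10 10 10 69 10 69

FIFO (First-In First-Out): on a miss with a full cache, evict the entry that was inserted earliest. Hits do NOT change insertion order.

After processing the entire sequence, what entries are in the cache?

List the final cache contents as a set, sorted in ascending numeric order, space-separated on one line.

Answer: 10 69

Derivation:
FIFO simulation (capacity=2):
  1. access 69: MISS. Cache (old->new): [69]
  2. access 69: HIT. Cache (old->new): [69]
  3. access 69: HIT. Cache (old->new): [69]
  4. access 45: MISS. Cache (old->new): [69 45]
  5. access 10: MISS, evict 69. Cache (old->new): [45 10]
  6. access 69: MISS, evict 45. Cache (old->new): [10 69]
  7. access 76: MISS, evict 10. Cache (old->new): [69 76]
  8. access 69: HIT. Cache (old->new): [69 76]
  9. access 69: HIT. Cache (old->new): [69 76]
  10. access 45: MISS, evict 69. Cache (old->new): [76 45]
  11. access 50: MISS, evict 76. Cache (old->new): [45 50]
  12. access 69: MISS, evict 45. Cache (old->new): [50 69]
  13. access 69: HIT. Cache (old->new): [50 69]
  14. access 90: MISS, evict 50. Cache (old->new): [69 90]
  15. access 50: MISS, evict 69. Cache (old->new): [90 50]
  16. access 76: MISS, evict 90. Cache (old->new): [50 76]
  17. access 76: HIT. Cache (old->new): [50 76]
  18. access 76: HIT. Cache (old->new): [50 76]
  19. access 10: MISS, evict 50. Cache (old->new): [76 10]
  20. access 69: MISS, evict 76. Cache (old->new): [10 69]
  21. access 50: MISS, evict 10. Cache (old->new): [69 50]
  22. access 69: HIT. Cache (old->new): [69 50]
  23. access 69: HIT. Cache (old->new): [69 50]
  24. access 10: MISS, evict 69. Cache (old->new): [50 10]
  25. access 10: HIT. Cache (old->new): [50 10]
  26. access 10: HIT. Cache (old->new): [50 10]
  27. access 69: MISS, evict 50. Cache (old->new): [10 69]
  28. access 10: HIT. Cache (old->new): [10 69]
  29. access 69: HIT. Cache (old->new): [10 69]
Total: 13 hits, 16 misses, 14 evictions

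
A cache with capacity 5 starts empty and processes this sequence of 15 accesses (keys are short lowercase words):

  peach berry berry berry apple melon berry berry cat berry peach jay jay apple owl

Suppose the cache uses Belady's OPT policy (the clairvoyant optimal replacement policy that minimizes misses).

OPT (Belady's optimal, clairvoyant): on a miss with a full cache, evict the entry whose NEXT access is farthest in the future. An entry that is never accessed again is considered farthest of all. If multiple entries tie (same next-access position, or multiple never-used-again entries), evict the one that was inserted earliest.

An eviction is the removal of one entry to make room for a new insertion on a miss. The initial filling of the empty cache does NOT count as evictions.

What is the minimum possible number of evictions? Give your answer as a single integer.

Answer: 2

Derivation:
OPT (Belady) simulation (capacity=5):
  1. access peach: MISS. Cache: [peach]
  2. access berry: MISS. Cache: [peach berry]
  3. access berry: HIT. Next use of berry: step 4. Cache: [peach berry]
  4. access berry: HIT. Next use of berry: step 7. Cache: [peach berry]
  5. access apple: MISS. Cache: [peach berry apple]
  6. access melon: MISS. Cache: [peach berry apple melon]
  7. access berry: HIT. Next use of berry: step 8. Cache: [peach berry apple melon]
  8. access berry: HIT. Next use of berry: step 10. Cache: [peach berry apple melon]
  9. access cat: MISS. Cache: [peach berry apple melon cat]
  10. access berry: HIT. Next use of berry: never. Cache: [peach berry apple melon cat]
  11. access peach: HIT. Next use of peach: never. Cache: [peach berry apple melon cat]
  12. access jay: MISS, evict peach (next use: never). Cache: [berry apple melon cat jay]
  13. access jay: HIT. Next use of jay: never. Cache: [berry apple melon cat jay]
  14. access apple: HIT. Next use of apple: never. Cache: [berry apple melon cat jay]
  15. access owl: MISS, evict berry (next use: never). Cache: [apple melon cat jay owl]
Total: 8 hits, 7 misses, 2 evictions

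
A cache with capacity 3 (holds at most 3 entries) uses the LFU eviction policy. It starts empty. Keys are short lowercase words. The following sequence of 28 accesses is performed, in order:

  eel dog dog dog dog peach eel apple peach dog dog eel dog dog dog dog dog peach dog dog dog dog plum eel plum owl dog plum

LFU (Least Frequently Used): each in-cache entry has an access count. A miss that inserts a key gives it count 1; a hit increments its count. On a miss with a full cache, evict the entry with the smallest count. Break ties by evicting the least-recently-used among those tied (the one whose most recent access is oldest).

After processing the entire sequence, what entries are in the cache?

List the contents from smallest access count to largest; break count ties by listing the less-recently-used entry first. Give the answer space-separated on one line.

LFU simulation (capacity=3):
  1. access eel: MISS. Cache: [eel(c=1)]
  2. access dog: MISS. Cache: [eel(c=1) dog(c=1)]
  3. access dog: HIT, count now 2. Cache: [eel(c=1) dog(c=2)]
  4. access dog: HIT, count now 3. Cache: [eel(c=1) dog(c=3)]
  5. access dog: HIT, count now 4. Cache: [eel(c=1) dog(c=4)]
  6. access peach: MISS. Cache: [eel(c=1) peach(c=1) dog(c=4)]
  7. access eel: HIT, count now 2. Cache: [peach(c=1) eel(c=2) dog(c=4)]
  8. access apple: MISS, evict peach(c=1). Cache: [apple(c=1) eel(c=2) dog(c=4)]
  9. access peach: MISS, evict apple(c=1). Cache: [peach(c=1) eel(c=2) dog(c=4)]
  10. access dog: HIT, count now 5. Cache: [peach(c=1) eel(c=2) dog(c=5)]
  11. access dog: HIT, count now 6. Cache: [peach(c=1) eel(c=2) dog(c=6)]
  12. access eel: HIT, count now 3. Cache: [peach(c=1) eel(c=3) dog(c=6)]
  13. access dog: HIT, count now 7. Cache: [peach(c=1) eel(c=3) dog(c=7)]
  14. access dog: HIT, count now 8. Cache: [peach(c=1) eel(c=3) dog(c=8)]
  15. access dog: HIT, count now 9. Cache: [peach(c=1) eel(c=3) dog(c=9)]
  16. access dog: HIT, count now 10. Cache: [peach(c=1) eel(c=3) dog(c=10)]
  17. access dog: HIT, count now 11. Cache: [peach(c=1) eel(c=3) dog(c=11)]
  18. access peach: HIT, count now 2. Cache: [peach(c=2) eel(c=3) dog(c=11)]
  19. access dog: HIT, count now 12. Cache: [peach(c=2) eel(c=3) dog(c=12)]
  20. access dog: HIT, count now 13. Cache: [peach(c=2) eel(c=3) dog(c=13)]
  21. access dog: HIT, count now 14. Cache: [peach(c=2) eel(c=3) dog(c=14)]
  22. access dog: HIT, count now 15. Cache: [peach(c=2) eel(c=3) dog(c=15)]
  23. access plum: MISS, evict peach(c=2). Cache: [plum(c=1) eel(c=3) dog(c=15)]
  24. access eel: HIT, count now 4. Cache: [plum(c=1) eel(c=4) dog(c=15)]
  25. access plum: HIT, count now 2. Cache: [plum(c=2) eel(c=4) dog(c=15)]
  26. access owl: MISS, evict plum(c=2). Cache: [owl(c=1) eel(c=4) dog(c=15)]
  27. access dog: HIT, count now 16. Cache: [owl(c=1) eel(c=4) dog(c=16)]
  28. access plum: MISS, evict owl(c=1). Cache: [plum(c=1) eel(c=4) dog(c=16)]
Total: 20 hits, 8 misses, 5 evictions

Answer: plum eel dog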